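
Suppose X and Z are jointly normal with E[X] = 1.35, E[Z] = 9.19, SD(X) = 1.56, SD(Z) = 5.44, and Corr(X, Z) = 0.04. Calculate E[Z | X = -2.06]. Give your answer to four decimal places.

8.7143

E[Z | X=x] = μ_Z + ρ(σ_Z/σ_X)(x − μ_X) for jointly normal variables.
E[Z | X=-2.06] = 9.19 + (0.04)·(5.44/1.56)·(-2.06 − (1.35)) = 9.19 + (0.13949)·(-3.41) = 8.7143.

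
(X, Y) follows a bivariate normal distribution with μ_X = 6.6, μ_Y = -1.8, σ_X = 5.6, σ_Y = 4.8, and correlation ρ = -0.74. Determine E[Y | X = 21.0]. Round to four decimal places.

E[Y | X=x] = μ_Y + ρ(σ_Y/σ_X)(x − μ_X) for jointly normal variables.
E[Y | X=21.0] = -1.8 + (-0.74)·(4.8/5.6)·(21.0 − (6.6)) = -1.8 + (-0.634286)·(14.4) = -10.9337.

-10.9337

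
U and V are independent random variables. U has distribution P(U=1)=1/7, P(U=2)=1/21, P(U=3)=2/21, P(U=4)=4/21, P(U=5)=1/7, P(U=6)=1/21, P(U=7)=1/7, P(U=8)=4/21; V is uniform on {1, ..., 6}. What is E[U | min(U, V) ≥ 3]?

P(min(U, V) ≥ 3) = 34/63.
Summing U·P(x,y) over outcomes with min(U, V) ≥ 3 gives 64/21.
E[U | min(U, V) ≥ 3] = (64/21) / (34/63) = 96/17.

96/17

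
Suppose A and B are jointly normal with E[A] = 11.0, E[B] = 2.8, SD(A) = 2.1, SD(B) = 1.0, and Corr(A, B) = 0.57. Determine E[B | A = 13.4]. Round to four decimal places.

The regression of B on A has slope ρ·σ_B/σ_A and passes through (μ_A, μ_B).
E[B | A=13.4] = 2.8 + (0.57)·(1.0/2.1)·(13.4 − (11.0)) = 2.8 + (0.27143)·(2.4) = 3.4514.

3.4514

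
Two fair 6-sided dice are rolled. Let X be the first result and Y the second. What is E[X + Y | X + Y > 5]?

P(X + Y > 5) = 13/18.
Summing (X+Y)·P(x,y) over outcomes with X + Y > 5 gives 53/9.
E[X + Y | X + Y > 5] = (53/9) / (13/18) = 106/13.

106/13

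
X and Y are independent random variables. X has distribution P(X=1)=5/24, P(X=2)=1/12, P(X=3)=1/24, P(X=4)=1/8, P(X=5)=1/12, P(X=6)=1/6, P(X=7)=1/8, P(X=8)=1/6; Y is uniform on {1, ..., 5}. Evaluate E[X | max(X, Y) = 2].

13/9

P(max(X, Y) = 2) = 3/40.
Summing X·P(x,y) over outcomes with max(X, Y) = 2 gives 13/120.
E[X | max(X, Y) = 2] = (13/120) / (3/40) = 13/9.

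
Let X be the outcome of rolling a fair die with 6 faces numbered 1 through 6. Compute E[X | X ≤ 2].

Given X ≤ 2, X is equally likely to be any of {1, 2}.
E[X | X ≤ 2] = (1 + 2) / 2 = 3/2.

3/2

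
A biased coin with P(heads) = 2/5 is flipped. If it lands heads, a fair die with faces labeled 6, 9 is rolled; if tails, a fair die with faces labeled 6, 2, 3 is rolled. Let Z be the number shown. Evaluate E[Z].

E[Z | heads] = (6+9)/2 = 15/2.
E[Z | tails] = (6+2+3)/3 = 11/3.
By the law of total expectation,
E[Z] = (2/5)·(15/2) + (3/5)·(11/3) = 26/5.

26/5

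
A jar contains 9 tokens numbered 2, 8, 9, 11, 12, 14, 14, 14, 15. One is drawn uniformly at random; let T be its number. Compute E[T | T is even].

P(T is even) = 2/3.
Σ over the event: 2·1/9 + 8·1/9 + 12·1/9 + 14·1/3 = 64/9.
E[T | T is even] = (64/9) / (2/3) = 32/3.

32/3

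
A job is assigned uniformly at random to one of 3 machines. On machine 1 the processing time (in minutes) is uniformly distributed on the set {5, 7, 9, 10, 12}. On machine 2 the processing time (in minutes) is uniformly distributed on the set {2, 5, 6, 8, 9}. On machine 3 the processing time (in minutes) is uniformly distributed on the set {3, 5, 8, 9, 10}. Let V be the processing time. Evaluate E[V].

E[V | machine 1] = (5+7+9+10+12)/5 = 43/5.
E[V | machine 2] = (2+5+6+8+9)/5 = 6.
E[V | machine 3] = (3+5+8+9+10)/5 = 7.
By the law of total expectation,
E[V] = (1/3)·(43/5) + (1/3)·(6) + (1/3)·(7) = 36/5.

36/5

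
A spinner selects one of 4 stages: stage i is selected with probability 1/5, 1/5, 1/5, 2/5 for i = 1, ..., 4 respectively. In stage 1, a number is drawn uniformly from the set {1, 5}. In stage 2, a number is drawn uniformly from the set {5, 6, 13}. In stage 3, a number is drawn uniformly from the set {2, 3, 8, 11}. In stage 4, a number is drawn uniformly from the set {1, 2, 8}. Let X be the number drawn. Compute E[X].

E[X | stage 1] = (1+5)/2 = 3.
E[X | stage 2] = (5+6+13)/3 = 8.
E[X | stage 3] = (2+3+8+11)/4 = 6.
E[X | stage 4] = (1+2+8)/3 = 11/3.
By the law of total expectation,
E[X] = (1/5)·(3) + (1/5)·(8) + (1/5)·(6) + (2/5)·(11/3) = 73/15.

73/15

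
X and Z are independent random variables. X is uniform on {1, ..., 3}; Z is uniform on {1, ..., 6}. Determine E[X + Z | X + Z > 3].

P(X + Z > 3) = 5/6.
Summing (X+Z)·P(x,y) over outcomes with X + Z > 3 gives 91/18.
E[X + Z | X + Z > 3] = (91/18) / (5/6) = 91/15.

91/15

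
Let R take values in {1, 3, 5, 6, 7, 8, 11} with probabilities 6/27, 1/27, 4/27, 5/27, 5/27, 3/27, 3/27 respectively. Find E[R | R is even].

27/4

P(R is even) = 8/27.
Σ over the event: 6·5/27 + 8·1/9 = 2.
E[R | R is even] = (2) / (8/27) = 27/4.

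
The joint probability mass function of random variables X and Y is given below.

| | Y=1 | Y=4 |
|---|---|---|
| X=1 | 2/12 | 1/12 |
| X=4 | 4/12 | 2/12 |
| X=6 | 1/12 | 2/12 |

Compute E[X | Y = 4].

P(Y = 4) = 5/12.
Σ X·P over the event = 1·(1/12) + 4·(2/12) + 6·(2/12) = 7/4.
E[X | Y = 4] = (7/4) / (5/12) = 21/5.

21/5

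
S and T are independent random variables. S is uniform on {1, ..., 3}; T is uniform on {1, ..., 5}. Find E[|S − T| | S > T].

Outcomes with S > T: (2,1), (3,1), (3,2), each with probability 1/15.
E[|S − T| | S > T] = (1 + 2 + 1) / 3 = 4/3.

4/3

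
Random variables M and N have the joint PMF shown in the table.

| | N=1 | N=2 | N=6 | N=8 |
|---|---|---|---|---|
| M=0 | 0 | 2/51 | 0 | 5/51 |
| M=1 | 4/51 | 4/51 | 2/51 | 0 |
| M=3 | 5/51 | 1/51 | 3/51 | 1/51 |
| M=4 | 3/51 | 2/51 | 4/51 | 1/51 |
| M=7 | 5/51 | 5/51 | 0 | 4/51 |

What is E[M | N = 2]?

P(N = 2) = 14/51.
Σ M·P over the event = 0·(2/51) + 1·(4/51) + 3·(1/51) + 4·(2/51) + 7·(5/51) = 50/51.
E[M | N = 2] = (50/51) / (14/51) = 25/7.

25/7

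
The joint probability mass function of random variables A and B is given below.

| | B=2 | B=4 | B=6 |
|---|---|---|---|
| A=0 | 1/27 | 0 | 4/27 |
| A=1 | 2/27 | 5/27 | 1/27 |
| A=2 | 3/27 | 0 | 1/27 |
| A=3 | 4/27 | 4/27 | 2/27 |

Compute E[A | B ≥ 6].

9/8

P(B ≥ 6) = 8/27.
Σ A·P over the event = 0·(4/27) + 1·(1/27) + 2·(1/27) + 3·(2/27) = 1/3.
E[A | B ≥ 6] = (1/3) / (8/27) = 9/8.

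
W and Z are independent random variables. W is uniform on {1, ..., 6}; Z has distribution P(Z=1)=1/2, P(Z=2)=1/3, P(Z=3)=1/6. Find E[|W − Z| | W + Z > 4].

P(W + Z > 4) = 11/18.
Summing |W−Z|·P(x,y) over outcomes with W + Z > 4 gives 7/4.
E[|W − Z| | W + Z > 4] = (7/4) / (11/18) = 63/22.

63/22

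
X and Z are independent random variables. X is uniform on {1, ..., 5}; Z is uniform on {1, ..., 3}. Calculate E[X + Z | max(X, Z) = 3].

Outcomes with max(X, Z) = 3: (1,3), (2,3), (3,1), (3,2), (3,3), each with probability 1/15.
E[X + Z | max(X, Z) = 3] = (4 + 5 + 4 + 5 + 6) / 5 = 24/5.

24/5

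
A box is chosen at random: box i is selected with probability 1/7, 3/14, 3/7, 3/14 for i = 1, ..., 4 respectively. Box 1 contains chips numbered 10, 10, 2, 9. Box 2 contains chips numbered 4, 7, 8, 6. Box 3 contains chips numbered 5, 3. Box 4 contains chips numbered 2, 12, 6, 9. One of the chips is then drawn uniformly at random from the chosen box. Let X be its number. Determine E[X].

40/7

E[X | box 1] = (10+10+2+9)/4 = 31/4.
E[X | box 2] = (4+7+8+6)/4 = 25/4.
E[X | box 3] = (5+3)/2 = 4.
E[X | box 4] = (2+12+6+9)/4 = 29/4.
E[X] = (1/7)·(31/4) + (3/14)·(25/4) + (3/7)·(4) + (3/14)·(29/4) = 40/7.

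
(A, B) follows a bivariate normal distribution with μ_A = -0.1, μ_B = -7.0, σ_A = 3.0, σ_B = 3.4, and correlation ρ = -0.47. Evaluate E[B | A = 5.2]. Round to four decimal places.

E[B | A=x] = μ_B + ρ(σ_B/σ_A)(x − μ_A) for jointly normal variables.
E[B | A=5.2] = -7.0 + (-0.47)·(3.4/3.0)·(5.2 − (-0.1)) = -7.0 + (-0.532667)·(5.3) = -9.8231.

-9.8231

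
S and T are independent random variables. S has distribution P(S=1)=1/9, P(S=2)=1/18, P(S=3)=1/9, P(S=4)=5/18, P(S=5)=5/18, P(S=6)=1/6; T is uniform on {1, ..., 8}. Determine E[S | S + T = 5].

P(S + T = 5) = 5/72.
Summing S·P(x,y) over outcomes with S + T = 5 gives 5/24.
E[S | S + T = 5] = (5/24) / (5/72) = 3.

3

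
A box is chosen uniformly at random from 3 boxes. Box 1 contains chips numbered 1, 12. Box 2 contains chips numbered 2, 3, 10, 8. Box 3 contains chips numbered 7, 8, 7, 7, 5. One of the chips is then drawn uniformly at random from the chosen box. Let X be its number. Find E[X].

127/20

E[X | box 1] = (1+12)/2 = 13/2.
E[X | box 2] = (2+3+10+8)/4 = 23/4.
E[X | box 3] = (7+8+7+7+5)/5 = 34/5.
E[X] = (1/3)·(13/2) + (1/3)·(23/4) + (1/3)·(34/5) = 127/20.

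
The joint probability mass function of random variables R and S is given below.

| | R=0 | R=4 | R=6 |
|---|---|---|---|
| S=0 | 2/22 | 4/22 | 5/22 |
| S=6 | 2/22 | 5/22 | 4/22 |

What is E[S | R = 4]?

P(R = 4) = 9/22.
Σ S·P over the event = 0·(4/22) + 6·(5/22) = 15/11.
E[S | R = 4] = (15/11) / (9/22) = 10/3.

10/3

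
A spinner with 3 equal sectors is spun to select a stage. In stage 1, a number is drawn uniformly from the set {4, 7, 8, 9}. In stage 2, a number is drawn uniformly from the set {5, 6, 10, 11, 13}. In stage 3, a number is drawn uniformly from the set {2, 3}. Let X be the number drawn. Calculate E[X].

37/6

E[X | stage 1] = (4+7+8+9)/4 = 7.
E[X | stage 2] = (5+6+10+11+13)/5 = 9.
E[X | stage 3] = (2+3)/2 = 5/2.
By the law of total expectation,
E[X] = (1/3)·(7) + (1/3)·(9) + (1/3)·(5/2) = 37/6.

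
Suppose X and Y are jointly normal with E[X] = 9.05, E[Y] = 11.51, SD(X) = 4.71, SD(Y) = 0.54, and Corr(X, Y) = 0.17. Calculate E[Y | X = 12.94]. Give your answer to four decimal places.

E[Y | X=x] = μ_Y + ρ(σ_Y/σ_X)(x − μ_X) for jointly normal variables.
E[Y | X=12.94] = 11.51 + (0.17)·(0.54/4.71)·(12.94 − (9.05)) = 11.51 + (0.01949)·(3.89) = 11.5858.

11.5858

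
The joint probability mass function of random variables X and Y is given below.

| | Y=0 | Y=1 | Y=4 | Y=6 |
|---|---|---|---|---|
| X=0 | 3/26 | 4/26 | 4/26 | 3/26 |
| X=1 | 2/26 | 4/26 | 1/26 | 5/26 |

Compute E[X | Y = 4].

1/5

P(Y = 4) = 5/26.
Σ X·P over the event = 0·(4/26) + 1·(1/26) = 1/26.
E[X | Y = 4] = (1/26) / (5/26) = 1/5.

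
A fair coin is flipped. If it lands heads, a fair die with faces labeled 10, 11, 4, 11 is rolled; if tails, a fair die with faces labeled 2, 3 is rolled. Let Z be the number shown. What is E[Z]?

23/4

E[Z | heads] = (10+11+4+11)/4 = 9.
E[Z | tails] = (2+3)/2 = 5/2.
By the law of total expectation,
E[Z] = (1/2)·(9) + (1/2)·(5/2) = 23/4.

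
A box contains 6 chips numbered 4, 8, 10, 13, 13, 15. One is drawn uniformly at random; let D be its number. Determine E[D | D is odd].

P(D is odd) = 1/2.
Σ over the event: 13·1/3 + 15·1/6 = 41/6.
E[D | D is odd] = (41/6) / (1/2) = 41/3.

41/3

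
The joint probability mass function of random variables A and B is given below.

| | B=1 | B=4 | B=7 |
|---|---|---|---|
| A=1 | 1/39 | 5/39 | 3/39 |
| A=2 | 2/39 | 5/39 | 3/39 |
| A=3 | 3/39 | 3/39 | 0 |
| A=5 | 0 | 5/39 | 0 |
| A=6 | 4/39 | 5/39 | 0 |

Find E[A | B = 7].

3/2

P(B = 7) = 2/13.
Summing A·P(A=x,B=y) over the conditioning event gives 3/13.
E[A | B = 7] = (3/13) / (2/13) = 3/2.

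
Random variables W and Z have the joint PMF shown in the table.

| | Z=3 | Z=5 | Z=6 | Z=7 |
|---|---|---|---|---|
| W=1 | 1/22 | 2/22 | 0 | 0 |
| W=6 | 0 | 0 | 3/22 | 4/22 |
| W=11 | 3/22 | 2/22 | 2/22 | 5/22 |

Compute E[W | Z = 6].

P(Z = 6) = 5/22.
Σ W·P over the event = 6·(3/22) + 11·(2/22) = 20/11.
E[W | Z = 6] = (20/11) / (5/22) = 8.

8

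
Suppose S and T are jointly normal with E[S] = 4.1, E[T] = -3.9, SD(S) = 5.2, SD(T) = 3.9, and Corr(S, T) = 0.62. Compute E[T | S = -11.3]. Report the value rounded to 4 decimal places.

-11.0610

E[T | S=x] = μ_T + ρ(σ_T/σ_S)(x − μ_S) for jointly normal variables.
E[T | S=-11.3] = -3.9 + (0.62)·(3.9/5.2)·(-11.3 − (4.1)) = -3.9 + (0.465)·(-15.4) = -11.0610.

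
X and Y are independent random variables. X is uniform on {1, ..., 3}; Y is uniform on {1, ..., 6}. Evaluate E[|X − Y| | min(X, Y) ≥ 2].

17/10

Outcomes with min(X, Y) ≥ 2: (2,2), (2,3), (2,4), (2,5), (2,6), (3,2), (3,3), (3,4), (3,5), (3,6), each with probability 1/18.
E[|X − Y| | min(X, Y) ≥ 2] = (0 + 1 + 2 + 3 + 4 + 1 + 0 + 1 + 2 + 3) / 10 = 17/10.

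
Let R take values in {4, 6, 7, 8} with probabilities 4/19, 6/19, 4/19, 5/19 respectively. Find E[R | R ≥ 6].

P(R ≥ 6) = 15/19.
Σ over the event: 6·6/19 + 7·4/19 + 8·5/19 = 104/19.
E[R | R ≥ 6] = (104/19) / (15/19) = 104/15.

104/15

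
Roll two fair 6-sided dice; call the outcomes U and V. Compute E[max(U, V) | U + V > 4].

P(U + V > 4) = 5/6.
Summing max(U,V)·P(x,y) over outcomes with U + V > 4 gives 37/9.
E[max(U, V) | U + V > 4] = (37/9) / (5/6) = 74/15.

74/15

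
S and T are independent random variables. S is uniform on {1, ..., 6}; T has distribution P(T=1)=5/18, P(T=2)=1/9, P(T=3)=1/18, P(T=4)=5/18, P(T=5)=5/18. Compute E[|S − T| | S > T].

121/51

P(S > T) = 17/36.
Summing |S−T|·P(x,y) over outcomes with S > T gives 121/108.
E[|S − T| | S > T] = (121/108) / (17/36) = 121/51.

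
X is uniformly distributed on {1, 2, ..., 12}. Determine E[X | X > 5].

9

Given X > 5, X is equally likely to be any of {6, 7, 8, 9, 10, 11, 12}.
E[X | X > 5] = (6 + 7 + 8 + 9 + 10 + 11 + 12) / 7 = 9.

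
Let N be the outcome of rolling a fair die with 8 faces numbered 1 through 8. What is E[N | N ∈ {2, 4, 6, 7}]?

P(N ∈ {2, 4, 6, 7}) = 1/2.
Σ over the event: 2·1/8 + 4·1/8 + 6·1/8 + 7·1/8 = 19/8.
E[N | N ∈ {2, 4, 6, 7}] = (19/8) / (1/2) = 19/4.

19/4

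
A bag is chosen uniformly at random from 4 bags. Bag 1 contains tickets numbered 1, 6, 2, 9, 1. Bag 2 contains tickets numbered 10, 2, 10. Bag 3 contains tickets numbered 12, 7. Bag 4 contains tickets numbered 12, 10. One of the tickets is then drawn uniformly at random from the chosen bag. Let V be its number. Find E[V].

E[V | bag 1] = (1+6+2+9+1)/5 = 19/5.
E[V | bag 2] = (10+2+10)/3 = 22/3.
E[V | bag 3] = (12+7)/2 = 19/2.
E[V | bag 4] = (12+10)/2 = 11.
By the law of total expectation,
E[V] = (1/4)·(19/5) + (1/4)·(22/3) + (1/4)·(19/2) + (1/4)·(11) = 949/120.

949/120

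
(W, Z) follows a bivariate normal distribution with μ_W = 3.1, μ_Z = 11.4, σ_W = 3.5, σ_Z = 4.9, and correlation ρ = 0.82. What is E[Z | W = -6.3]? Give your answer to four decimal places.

For a bivariate normal, E[Z | W=x] = μ_Z + ρ·(σ_Z/σ_W)·(x − μ_W).
E[Z | W=-6.3] = 11.4 + (0.82)·(4.9/3.5)·(-6.3 − (3.1)) = 11.4 + (1.148)·(-9.4) = 0.6088.

0.6088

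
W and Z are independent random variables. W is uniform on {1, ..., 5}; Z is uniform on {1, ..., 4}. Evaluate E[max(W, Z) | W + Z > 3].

P(W + Z > 3) = 17/20.
Summing max(W,Z)·P(x,y) over outcomes with W + Z > 3 gives 13/4.
E[max(W, Z) | W + Z > 3] = (13/4) / (17/20) = 65/17.

65/17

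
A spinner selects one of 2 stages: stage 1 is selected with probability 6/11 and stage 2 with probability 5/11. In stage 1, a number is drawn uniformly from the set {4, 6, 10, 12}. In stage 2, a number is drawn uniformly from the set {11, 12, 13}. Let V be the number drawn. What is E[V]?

108/11

E[V | stage 1] = (4+6+10+12)/4 = 8.
E[V | stage 2] = (11+12+13)/3 = 12.
By the law of total expectation,
E[V] = (6/11)·(8) + (5/11)·(12) = 108/11.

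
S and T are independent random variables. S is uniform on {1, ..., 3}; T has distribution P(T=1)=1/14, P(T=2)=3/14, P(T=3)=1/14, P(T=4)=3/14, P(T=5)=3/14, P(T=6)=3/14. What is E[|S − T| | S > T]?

6/5

P(S > T) = 5/42.
Summing |S−T|·P(x,y) over outcomes with S > T gives 1/7.
E[|S − T| | S > T] = (1/7) / (5/42) = 6/5.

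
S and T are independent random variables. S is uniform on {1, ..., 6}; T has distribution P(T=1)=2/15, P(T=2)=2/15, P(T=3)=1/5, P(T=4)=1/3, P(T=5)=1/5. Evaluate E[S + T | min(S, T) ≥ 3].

P(min(S, T) ≥ 3) = 22/45.
Summing (S+T)·P(x,y) over outcomes with min(S, T) ≥ 3 gives 187/45.
E[S + T | min(S, T) ≥ 3] = (187/45) / (22/45) = 17/2.

17/2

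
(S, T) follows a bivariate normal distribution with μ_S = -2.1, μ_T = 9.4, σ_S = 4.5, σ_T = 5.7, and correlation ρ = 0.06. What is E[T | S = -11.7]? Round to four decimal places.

For a bivariate normal, E[T | S=x] = μ_T + ρ·(σ_T/σ_S)·(x − μ_S).
E[T | S=-11.7] = 9.4 + (0.06)·(5.7/4.5)·(-11.7 − (-2.1)) = 9.4 + (0.076)·(-9.6) = 8.6704.

8.6704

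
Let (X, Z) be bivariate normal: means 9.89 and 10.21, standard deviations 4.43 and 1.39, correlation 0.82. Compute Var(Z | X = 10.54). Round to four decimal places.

The conditional variance in a bivariate normal is σ_Z²(1 − ρ²), independent of x.
Var(Z | X=10.54) = (1.39)²·(1 − (0.82)²) = 1.9321·0.3276 = 0.6330.

0.6330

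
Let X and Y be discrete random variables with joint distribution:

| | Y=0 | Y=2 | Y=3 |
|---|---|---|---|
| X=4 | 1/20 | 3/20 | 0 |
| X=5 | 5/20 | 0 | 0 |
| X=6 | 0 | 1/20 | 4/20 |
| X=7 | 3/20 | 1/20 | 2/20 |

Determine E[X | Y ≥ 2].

63/11

P(Y ≥ 2) = 11/20.
Σ X·P over the event = 4·(3/20) + 6·(1/20) + 6·(4/20) + 7·(1/20) + 7·(2/20) = 63/20.
E[X | Y ≥ 2] = (63/20) / (11/20) = 63/11.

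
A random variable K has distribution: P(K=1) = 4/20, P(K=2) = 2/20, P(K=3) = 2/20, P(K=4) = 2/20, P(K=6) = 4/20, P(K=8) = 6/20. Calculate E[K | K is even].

P(K is even) = 7/10.
Σ over the event: 2·1/10 + 4·1/10 + 6·1/5 + 8·3/10 = 21/5.
E[K | K is even] = (21/5) / (7/10) = 6.

6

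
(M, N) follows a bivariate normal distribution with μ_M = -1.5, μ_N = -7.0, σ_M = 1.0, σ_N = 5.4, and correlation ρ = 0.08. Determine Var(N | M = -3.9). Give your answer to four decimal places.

28.9734

For a bivariate normal, Var(N | M=x) = σ_N²(1 − ρ²).
Var(N | M=-3.9) = (5.4)²·(1 − (0.08)²) = 29.16·0.9936 = 28.9734.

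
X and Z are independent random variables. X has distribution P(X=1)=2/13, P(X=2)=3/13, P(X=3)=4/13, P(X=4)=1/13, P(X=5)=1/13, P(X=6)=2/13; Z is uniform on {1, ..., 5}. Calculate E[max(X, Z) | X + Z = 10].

17/3

P(X + Z = 10) = 3/65.
Summing max(X,Z)·P(x,y) over outcomes with X + Z = 10 gives 17/65.
E[max(X, Z) | X + Z = 10] = (17/65) / (3/65) = 17/3.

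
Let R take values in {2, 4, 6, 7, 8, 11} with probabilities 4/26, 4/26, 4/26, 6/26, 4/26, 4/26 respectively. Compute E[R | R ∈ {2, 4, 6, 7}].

5

P(R ∈ {2, 4, 6, 7}) = 9/13.
Σ over the event: 2·2/13 + 4·2/13 + 6·2/13 + 7·3/13 = 45/13.
E[R | R ∈ {2, 4, 6, 7}] = (45/13) / (9/13) = 5.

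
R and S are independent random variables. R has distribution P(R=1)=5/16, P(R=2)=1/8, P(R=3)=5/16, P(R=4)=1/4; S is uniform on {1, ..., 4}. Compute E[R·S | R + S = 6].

93/11

P(R + S = 6) = 11/64.
Summing RS·P(x,y) over outcomes with R + S = 6 gives 93/64.
E[R·S | R + S = 6] = (93/64) / (11/64) = 93/11.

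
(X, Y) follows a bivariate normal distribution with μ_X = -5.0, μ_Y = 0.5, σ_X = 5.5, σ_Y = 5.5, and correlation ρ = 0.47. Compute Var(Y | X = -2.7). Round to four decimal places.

23.5678

The conditional variance in a bivariate normal is σ_Y²(1 − ρ²), independent of x.
Var(Y | X=-2.7) = (5.5)²·(1 − (0.47)²) = 30.25·0.7791 = 23.5678.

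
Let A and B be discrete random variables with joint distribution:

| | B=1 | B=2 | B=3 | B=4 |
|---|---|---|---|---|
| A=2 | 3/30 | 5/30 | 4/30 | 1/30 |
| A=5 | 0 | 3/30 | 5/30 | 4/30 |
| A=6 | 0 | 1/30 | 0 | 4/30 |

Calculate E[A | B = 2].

P(B = 2) = 3/10.
Σ A·P over the event = 2·(5/30) + 5·(3/30) + 6·(1/30) = 31/30.
E[A | B = 2] = (31/30) / (3/10) = 31/9.

31/9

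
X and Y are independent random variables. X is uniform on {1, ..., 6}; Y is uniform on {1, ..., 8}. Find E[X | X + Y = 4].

2

Outcomes with X + Y = 4: (1,3), (2,2), (3,1), each with probability 1/48.
E[X | X + Y = 4] = (1 + 2 + 3) / 3 = 2.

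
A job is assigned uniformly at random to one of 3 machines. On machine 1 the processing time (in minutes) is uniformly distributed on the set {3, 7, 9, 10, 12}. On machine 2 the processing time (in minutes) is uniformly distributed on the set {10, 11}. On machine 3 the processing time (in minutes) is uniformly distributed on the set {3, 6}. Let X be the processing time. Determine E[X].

E[X | machine 1] = (3+7+9+10+12)/5 = 41/5.
E[X | machine 2] = (10+11)/2 = 21/2.
E[X | machine 3] = (3+6)/2 = 9/2.
E[X] = (1/3)·(41/5) + (1/3)·(21/2) + (1/3)·(9/2) = 116/15.

116/15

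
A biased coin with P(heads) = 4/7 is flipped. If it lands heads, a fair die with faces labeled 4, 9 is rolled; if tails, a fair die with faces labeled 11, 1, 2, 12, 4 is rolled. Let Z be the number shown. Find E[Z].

E[Z | heads] = (4+9)/2 = 13/2.
E[Z | tails] = (11+1+2+12+4)/5 = 6.
By the law of total expectation,
E[Z] = (4/7)·(13/2) + (3/7)·(6) = 44/7.

44/7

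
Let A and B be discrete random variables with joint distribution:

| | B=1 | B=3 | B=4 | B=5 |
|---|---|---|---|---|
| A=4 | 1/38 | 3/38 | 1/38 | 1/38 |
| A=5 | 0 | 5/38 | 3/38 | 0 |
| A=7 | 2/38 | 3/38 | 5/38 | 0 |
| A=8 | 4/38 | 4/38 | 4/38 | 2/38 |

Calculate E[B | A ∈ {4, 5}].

P(A ∈ {4, 5}) = 7/19.
Σ B·P over the event = 1·(1/38) + 3·(3/38) + 4·(1/38) + 5·(1/38) + 3·(5/38) + 4·(3/38) = 23/19.
E[B | A ∈ {4, 5}] = (23/19) / (7/19) = 23/7.

23/7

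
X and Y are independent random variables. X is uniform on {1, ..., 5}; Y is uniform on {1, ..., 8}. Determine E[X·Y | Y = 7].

Outcomes with Y = 7: (1,7), (2,7), (3,7), (4,7), (5,7), each with probability 1/40.
E[X·Y | Y = 7] = (7 + 14 + 21 + 28 + 35) / 5 = 21.

21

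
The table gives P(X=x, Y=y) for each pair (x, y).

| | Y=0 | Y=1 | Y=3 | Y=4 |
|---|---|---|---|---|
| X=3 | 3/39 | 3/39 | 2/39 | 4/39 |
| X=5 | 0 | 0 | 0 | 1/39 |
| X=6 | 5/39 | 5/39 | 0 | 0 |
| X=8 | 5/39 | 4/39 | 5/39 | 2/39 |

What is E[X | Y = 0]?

79/13

P(Y = 0) = 1/3.
Σ X·P over the event = 3·(3/39) + 6·(5/39) + 8·(5/39) = 79/39.
E[X | Y = 0] = (79/39) / (1/3) = 79/13.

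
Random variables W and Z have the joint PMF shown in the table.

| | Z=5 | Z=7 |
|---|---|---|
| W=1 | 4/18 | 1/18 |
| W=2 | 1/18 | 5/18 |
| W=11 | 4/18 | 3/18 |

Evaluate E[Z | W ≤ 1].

27/5

P(W ≤ 1) = 5/18.
Summing Z·P(W=x,Z=y) over the conditioning event gives 3/2.
E[Z | W ≤ 1] = (3/2) / (5/18) = 27/5.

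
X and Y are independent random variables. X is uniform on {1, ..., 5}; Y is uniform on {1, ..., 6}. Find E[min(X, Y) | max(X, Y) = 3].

9/5

P(max(X, Y) = 3) = 1/6.
Summing min(X,Y)·P(x,y) over outcomes with max(X, Y) = 3 gives 3/10.
E[min(X, Y) | max(X, Y) = 3] = (3/10) / (1/6) = 9/5.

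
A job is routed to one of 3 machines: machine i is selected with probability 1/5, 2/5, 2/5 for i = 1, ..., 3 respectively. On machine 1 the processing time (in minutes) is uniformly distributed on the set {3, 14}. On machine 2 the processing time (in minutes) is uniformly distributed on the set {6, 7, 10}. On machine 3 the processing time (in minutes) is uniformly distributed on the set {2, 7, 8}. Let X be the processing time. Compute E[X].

211/30

E[X | machine 1] = (3+14)/2 = 17/2.
E[X | machine 2] = (6+7+10)/3 = 23/3.
E[X | machine 3] = (2+7+8)/3 = 17/3.
E[X] = (1/5)·(17/2) + (2/5)·(23/3) + (2/5)·(17/3) = 211/30.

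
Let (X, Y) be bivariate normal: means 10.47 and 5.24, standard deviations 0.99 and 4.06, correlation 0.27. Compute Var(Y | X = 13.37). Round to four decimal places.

15.2819

Var(Y | X=x) = (1 − ρ²)·σ_Y².
Var(Y | X=13.37) = (4.06)²·(1 − (0.27)²) = 16.4836·0.9271 = 15.2819.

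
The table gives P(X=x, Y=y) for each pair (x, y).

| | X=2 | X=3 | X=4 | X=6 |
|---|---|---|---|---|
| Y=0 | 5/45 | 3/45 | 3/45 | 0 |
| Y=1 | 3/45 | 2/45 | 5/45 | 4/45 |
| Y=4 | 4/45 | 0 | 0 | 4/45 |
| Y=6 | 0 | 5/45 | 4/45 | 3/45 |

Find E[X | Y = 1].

4

P(Y = 1) = 14/45.
Σ X·P over the event = 2·(3/45) + 3·(2/45) + 4·(5/45) + 6·(4/45) = 56/45.
E[X | Y = 1] = (56/45) / (14/45) = 4.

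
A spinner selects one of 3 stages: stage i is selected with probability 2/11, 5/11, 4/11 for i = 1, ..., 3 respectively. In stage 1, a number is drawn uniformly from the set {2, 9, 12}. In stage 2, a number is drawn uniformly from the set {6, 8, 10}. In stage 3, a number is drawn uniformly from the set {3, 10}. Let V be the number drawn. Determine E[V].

E[V | stage 1] = (2+9+12)/3 = 23/3.
E[V | stage 2] = (6+8+10)/3 = 8.
E[V | stage 3] = (3+10)/2 = 13/2.
By the law of total expectation,
E[V] = (2/11)·(23/3) + (5/11)·(8) + (4/11)·(13/2) = 244/33.

244/33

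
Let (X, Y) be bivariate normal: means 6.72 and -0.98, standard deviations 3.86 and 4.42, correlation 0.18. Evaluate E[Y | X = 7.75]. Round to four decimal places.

-0.7677

For a bivariate normal, E[Y | X=x] = μ_Y + ρ·(σ_Y/σ_X)·(x − μ_X).
E[Y | X=7.75] = -0.98 + (0.18)·(4.42/3.86)·(7.75 − (6.72)) = -0.98 + (0.20611)·(1.03) = -0.7677.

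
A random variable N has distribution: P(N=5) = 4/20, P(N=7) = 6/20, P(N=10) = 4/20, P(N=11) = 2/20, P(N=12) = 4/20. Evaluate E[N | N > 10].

P(N > 10) = 3/10.
Σ over the event: 11·1/10 + 12·1/5 = 7/2.
E[N | N > 10] = (7/2) / (3/10) = 35/3.

35/3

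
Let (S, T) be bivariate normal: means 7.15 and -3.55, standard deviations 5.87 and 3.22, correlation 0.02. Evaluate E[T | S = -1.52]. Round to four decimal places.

The regression of T on S has slope ρ·σ_T/σ_S and passes through (μ_S, μ_T).
E[T | S=-1.52] = -3.55 + (0.02)·(3.22/5.87)·(-1.52 − (7.15)) = -3.55 + (0.010971)·(-8.67) = -3.6451.

-3.6451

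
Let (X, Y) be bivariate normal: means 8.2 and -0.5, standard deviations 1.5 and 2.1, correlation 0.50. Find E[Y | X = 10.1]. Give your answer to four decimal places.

0.8300

E[Y | X=x] = μ_Y + ρ(σ_Y/σ_X)(x − μ_X) for jointly normal variables.
E[Y | X=10.1] = -0.5 + (0.50)·(2.1/1.5)·(10.1 − (8.2)) = -0.5 + (0.7)·(1.9) = 0.8300.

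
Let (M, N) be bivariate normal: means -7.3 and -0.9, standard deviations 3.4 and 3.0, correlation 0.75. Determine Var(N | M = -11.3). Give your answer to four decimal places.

3.9375

Var(N | M=x) = (1 − ρ²)·σ_N².
Var(N | M=-11.3) = (3.0)²·(1 − (0.75)²) = 9·0.4375 = 3.9375.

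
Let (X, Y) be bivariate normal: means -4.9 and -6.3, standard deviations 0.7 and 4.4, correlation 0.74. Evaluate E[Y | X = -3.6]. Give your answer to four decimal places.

-0.2531

For a bivariate normal, E[Y | X=x] = μ_Y + ρ·(σ_Y/σ_X)·(x − μ_X).
E[Y | X=-3.6] = -6.3 + (0.74)·(4.4/0.7)·(-3.6 − (-4.9)) = -6.3 + (4.65143)·(1.3) = -0.2531.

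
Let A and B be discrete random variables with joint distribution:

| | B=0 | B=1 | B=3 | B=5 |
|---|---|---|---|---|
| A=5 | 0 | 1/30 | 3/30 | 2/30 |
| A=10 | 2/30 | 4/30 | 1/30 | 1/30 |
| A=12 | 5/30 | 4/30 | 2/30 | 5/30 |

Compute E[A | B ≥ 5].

P(B ≥ 5) = 4/15.
Σ A·P over the event = 5·(2/30) + 10·(1/30) + 12·(5/30) = 8/3.
E[A | B ≥ 5] = (8/3) / (4/15) = 10.

10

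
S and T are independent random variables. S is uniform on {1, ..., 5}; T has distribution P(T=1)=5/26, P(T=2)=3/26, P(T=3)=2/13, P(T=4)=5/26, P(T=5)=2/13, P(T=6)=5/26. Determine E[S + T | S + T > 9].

P(S + T > 9) = 7/65.
Summing (S+T)·P(x,y) over outcomes with S + T > 9 gives 29/26.
E[S + T | S + T > 9] = (29/26) / (7/65) = 145/14.

145/14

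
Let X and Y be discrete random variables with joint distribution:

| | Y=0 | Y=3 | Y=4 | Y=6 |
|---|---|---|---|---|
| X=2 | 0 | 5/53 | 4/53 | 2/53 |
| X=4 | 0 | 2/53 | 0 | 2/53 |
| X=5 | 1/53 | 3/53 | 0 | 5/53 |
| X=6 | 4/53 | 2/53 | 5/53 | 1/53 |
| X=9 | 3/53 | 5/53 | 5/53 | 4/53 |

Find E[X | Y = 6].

79/14

P(Y = 6) = 14/53.
Σ X·P over the event = 2·(2/53) + 4·(2/53) + 5·(5/53) + 6·(1/53) + 9·(4/53) = 79/53.
E[X | Y = 6] = (79/53) / (14/53) = 79/14.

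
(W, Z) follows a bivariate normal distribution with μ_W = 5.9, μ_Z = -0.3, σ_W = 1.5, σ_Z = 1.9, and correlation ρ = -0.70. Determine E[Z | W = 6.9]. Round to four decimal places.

-1.1867

For a bivariate normal, E[Z | W=x] = μ_Z + ρ·(σ_Z/σ_W)·(x − μ_W).
E[Z | W=6.9] = -0.3 + (-0.70)·(1.9/1.5)·(6.9 − (5.9)) = -0.3 + (-0.88667)·(1) = -1.1867.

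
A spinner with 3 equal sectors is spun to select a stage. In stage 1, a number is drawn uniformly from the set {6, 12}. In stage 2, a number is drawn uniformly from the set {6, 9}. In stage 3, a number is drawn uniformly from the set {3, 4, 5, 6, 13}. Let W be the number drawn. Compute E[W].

227/30

E[W | stage 1] = (6+12)/2 = 9.
E[W | stage 2] = (6+9)/2 = 15/2.
E[W | stage 3] = (3+4+5+6+13)/5 = 31/5.
E[W] = (1/3)·(9) + (1/3)·(15/2) + (1/3)·(31/5) = 227/30.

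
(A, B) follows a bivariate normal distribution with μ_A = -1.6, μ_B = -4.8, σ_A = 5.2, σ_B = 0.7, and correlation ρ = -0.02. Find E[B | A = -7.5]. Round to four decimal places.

-4.7841

The regression of B on A has slope ρ·σ_B/σ_A and passes through (μ_A, μ_B).
E[B | A=-7.5] = -4.8 + (-0.02)·(0.7/5.2)·(-7.5 − (-1.6)) = -4.8 + (-0.0026923)·(-5.9) = -4.7841.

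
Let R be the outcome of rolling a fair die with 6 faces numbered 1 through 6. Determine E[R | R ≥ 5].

Given R ≥ 5, R is equally likely to be any of {5, 6}.
E[R | R ≥ 5] = (5 + 6) / 2 = 11/2.

11/2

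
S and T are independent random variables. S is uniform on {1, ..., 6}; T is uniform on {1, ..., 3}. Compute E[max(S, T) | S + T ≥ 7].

16/3

Outcomes with S + T ≥ 7: (4,3), (5,2), (5,3), (6,1), (6,2), (6,3), each with probability 1/18.
E[max(S, T) | S + T ≥ 7] = (4 + 5 + 5 + 6 + 6 + 6) / 6 = 16/3.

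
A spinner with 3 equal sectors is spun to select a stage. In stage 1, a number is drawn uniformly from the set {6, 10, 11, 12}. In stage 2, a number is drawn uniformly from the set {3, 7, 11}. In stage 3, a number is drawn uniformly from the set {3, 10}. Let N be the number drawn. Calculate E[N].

31/4

E[N | stage 1] = (6+10+11+12)/4 = 39/4.
E[N | stage 2] = (3+7+11)/3 = 7.
E[N | stage 3] = (3+10)/2 = 13/2.
By the law of total expectation,
E[N] = (1/3)·(39/4) + (1/3)·(7) + (1/3)·(13/2) = 31/4.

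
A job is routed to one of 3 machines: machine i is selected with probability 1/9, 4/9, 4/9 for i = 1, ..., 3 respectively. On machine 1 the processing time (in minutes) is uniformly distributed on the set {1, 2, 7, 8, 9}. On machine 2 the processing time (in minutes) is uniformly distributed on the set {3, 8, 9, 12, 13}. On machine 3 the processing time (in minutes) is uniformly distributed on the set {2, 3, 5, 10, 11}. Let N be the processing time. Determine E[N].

E[N | machine 1] = (1+2+7+8+9)/5 = 27/5.
E[N | machine 2] = (3+8+9+12+13)/5 = 9.
E[N | machine 3] = (2+3+5+10+11)/5 = 31/5.
By the law of total expectation,
E[N] = (1/9)·(27/5) + (4/9)·(9) + (4/9)·(31/5) = 331/45.

331/45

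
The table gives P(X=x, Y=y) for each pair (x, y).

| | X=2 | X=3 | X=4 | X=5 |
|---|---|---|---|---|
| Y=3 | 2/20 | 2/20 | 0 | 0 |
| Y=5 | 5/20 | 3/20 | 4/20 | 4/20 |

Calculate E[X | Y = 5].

55/16

P(Y = 5) = 4/5.
Summing X·P(X=x,Y=y) over the conditioning event gives 11/4.
E[X | Y = 5] = (11/4) / (4/5) = 55/16.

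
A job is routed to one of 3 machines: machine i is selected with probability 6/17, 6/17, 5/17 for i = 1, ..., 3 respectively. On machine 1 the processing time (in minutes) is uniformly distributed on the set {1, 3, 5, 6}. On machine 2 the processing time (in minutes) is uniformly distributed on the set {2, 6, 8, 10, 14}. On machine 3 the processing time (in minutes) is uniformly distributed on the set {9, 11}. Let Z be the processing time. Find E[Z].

241/34

E[Z | machine 1] = (1+3+5+6)/4 = 15/4.
E[Z | machine 2] = (2+6+8+10+14)/5 = 8.
E[Z | machine 3] = (9+11)/2 = 10.
E[Z] = (6/17)·(15/4) + (6/17)·(8) + (5/17)·(10) = 241/34.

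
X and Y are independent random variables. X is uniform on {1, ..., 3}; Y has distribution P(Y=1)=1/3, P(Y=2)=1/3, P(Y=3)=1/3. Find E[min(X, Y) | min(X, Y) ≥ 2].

9/4

P(min(X, Y) ≥ 2) = 4/9.
Summing min(X,Y)·P(x,y) over outcomes with min(X, Y) ≥ 2 gives 1.
E[min(X, Y) | min(X, Y) ≥ 2] = (1) / (4/9) = 9/4.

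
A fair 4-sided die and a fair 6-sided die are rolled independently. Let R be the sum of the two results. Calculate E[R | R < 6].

P(R < 6) = 5/12.
Σ over the event: 2·1/24 + 3·1/12 + 4·1/8 + 5·1/6 = 5/3.
E[R | R < 6] = (5/3) / (5/12) = 4.

4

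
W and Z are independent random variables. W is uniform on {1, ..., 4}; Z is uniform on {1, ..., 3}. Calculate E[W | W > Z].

10/3

Outcomes with W > Z: (2,1), (3,1), (3,2), (4,1), (4,2), (4,3), each with probability 1/12.
E[W | W > Z] = (2 + 3 + 3 + 4 + 4 + 4) / 6 = 10/3.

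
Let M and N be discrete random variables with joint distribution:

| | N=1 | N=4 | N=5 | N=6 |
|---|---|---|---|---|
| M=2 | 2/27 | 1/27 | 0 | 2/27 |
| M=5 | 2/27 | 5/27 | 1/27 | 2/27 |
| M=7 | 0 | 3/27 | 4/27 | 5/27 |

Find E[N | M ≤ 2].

18/5

P(M ≤ 2) = 5/27.
Σ N·P over the event = 1·(2/27) + 4·(1/27) + 6·(2/27) = 2/3.
E[N | M ≤ 2] = (2/3) / (5/27) = 18/5.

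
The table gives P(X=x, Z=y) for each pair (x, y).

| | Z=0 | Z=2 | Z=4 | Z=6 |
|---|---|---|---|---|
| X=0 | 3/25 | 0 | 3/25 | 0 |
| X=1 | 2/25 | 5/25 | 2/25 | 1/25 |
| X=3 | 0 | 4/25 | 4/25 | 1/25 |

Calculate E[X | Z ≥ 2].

P(Z ≥ 2) = 4/5.
Σ X·P over the event = 0·(3/25) + 1·(5/25) + 1·(2/25) + 1·(1/25) + 3·(4/25) + 3·(4/25) + 3·(1/25) = 7/5.
E[X | Z ≥ 2] = (7/5) / (4/5) = 7/4.

7/4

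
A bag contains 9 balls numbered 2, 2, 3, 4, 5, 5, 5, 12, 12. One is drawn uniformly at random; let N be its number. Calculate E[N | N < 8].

26/7

P(N < 8) = 7/9.
Σ over the event: 2·2/9 + 3·1/9 + 4·1/9 + 5·1/3 = 26/9.
E[N | N < 8] = (26/9) / (7/9) = 26/7.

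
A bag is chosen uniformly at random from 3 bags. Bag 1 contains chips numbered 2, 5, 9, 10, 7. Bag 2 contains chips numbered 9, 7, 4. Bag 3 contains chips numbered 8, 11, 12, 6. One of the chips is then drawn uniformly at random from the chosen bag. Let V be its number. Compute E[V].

1351/180

E[V | bag 1] = (2+5+9+10+7)/5 = 33/5.
E[V | bag 2] = (9+7+4)/3 = 20/3.
E[V | bag 3] = (8+11+12+6)/4 = 37/4.
E[V] = (1/3)·(33/5) + (1/3)·(20/3) + (1/3)·(37/4) = 1351/180.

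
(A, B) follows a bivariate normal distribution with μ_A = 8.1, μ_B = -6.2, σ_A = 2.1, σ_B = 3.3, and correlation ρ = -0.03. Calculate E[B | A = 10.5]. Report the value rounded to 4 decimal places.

-6.3131

E[B | A=x] = μ_B + ρ(σ_B/σ_A)(x − μ_A) for jointly normal variables.
E[B | A=10.5] = -6.2 + (-0.03)·(3.3/2.1)·(10.5 − (8.1)) = -6.2 + (-0.047143)·(2.4) = -6.3131.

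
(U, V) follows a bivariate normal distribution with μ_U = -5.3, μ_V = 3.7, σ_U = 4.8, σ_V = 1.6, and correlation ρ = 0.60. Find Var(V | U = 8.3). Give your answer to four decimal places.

1.6384

For a bivariate normal, Var(V | U=x) = σ_V²(1 − ρ²).
Var(V | U=8.3) = (1.6)²·(1 − (0.60)²) = 2.56·0.64 = 1.6384.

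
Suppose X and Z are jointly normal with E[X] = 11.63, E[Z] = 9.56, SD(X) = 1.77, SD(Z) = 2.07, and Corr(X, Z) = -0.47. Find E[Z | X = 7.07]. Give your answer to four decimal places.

For a bivariate normal, E[Z | X=x] = μ_Z + ρ·(σ_Z/σ_X)·(x − μ_X).
E[Z | X=7.07] = 9.56 + (-0.47)·(2.07/1.77)·(7.07 − (11.63)) = 9.56 + (-0.549661)·(-4.56) = 12.0665.

12.0665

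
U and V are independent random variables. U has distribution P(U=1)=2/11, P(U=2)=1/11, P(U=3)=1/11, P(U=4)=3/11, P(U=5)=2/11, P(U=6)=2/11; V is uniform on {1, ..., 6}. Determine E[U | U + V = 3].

4/3

P(U + V = 3) = 1/22.
Summing U·P(x,y) over outcomes with U + V = 3 gives 2/33.
E[U | U + V = 3] = (2/33) / (1/22) = 4/3.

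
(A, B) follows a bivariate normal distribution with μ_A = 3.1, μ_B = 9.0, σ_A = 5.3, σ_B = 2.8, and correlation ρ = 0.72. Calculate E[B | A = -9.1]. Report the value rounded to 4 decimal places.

The regression of B on A has slope ρ·σ_B/σ_A and passes through (μ_A, μ_B).
E[B | A=-9.1] = 9.0 + (0.72)·(2.8/5.3)·(-9.1 − (3.1)) = 9.0 + (0.38038)·(-12.2) = 4.3594.

4.3594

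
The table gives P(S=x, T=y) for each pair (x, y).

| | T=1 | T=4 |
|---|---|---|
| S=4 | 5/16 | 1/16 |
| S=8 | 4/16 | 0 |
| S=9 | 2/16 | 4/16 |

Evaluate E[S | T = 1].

P(T = 1) = 11/16.
Σ S·P over the event = 4·(5/16) + 8·(4/16) + 9·(2/16) = 35/8.
E[S | T = 1] = (35/8) / (11/16) = 70/11.

70/11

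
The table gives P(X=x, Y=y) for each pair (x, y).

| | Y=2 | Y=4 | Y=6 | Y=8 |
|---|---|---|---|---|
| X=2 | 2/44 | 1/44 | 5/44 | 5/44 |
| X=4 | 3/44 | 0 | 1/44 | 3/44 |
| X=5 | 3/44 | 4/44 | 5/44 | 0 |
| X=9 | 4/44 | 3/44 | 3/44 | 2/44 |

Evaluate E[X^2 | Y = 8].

23

P(Y = 8) = 5/22.
Σ X^2·P over the event = 4·(5/44) + 16·(3/44) + 81·(2/44) = 115/22.
E[X^2 | Y = 8] = (115/22) / (5/22) = 23.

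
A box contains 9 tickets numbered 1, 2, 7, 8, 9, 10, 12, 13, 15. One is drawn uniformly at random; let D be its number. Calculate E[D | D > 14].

15

P(D > 14) = 1/9.
Σ over the event: 15·1/9 = 5/3.
E[D | D > 14] = (5/3) / (1/9) = 15.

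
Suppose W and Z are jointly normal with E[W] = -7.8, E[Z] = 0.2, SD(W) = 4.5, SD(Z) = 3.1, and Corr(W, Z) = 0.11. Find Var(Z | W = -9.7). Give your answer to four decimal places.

Var(Z | W=x) = (1 − ρ²)·σ_Z².
Var(Z | W=-9.7) = (3.1)²·(1 − (0.11)²) = 9.61·0.9879 = 9.4937.

9.4937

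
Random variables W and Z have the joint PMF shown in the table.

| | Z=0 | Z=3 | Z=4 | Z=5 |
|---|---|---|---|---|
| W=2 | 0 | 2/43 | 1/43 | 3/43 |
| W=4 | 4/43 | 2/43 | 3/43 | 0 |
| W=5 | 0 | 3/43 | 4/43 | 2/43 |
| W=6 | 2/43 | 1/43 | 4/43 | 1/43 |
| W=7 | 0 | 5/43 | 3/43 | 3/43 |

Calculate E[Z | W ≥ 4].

P(W ≥ 4) = 37/43.
Summing Z·P(W=x,Z=y) over the conditioning event gives 119/43.
E[Z | W ≥ 4] = (119/43) / (37/43) = 119/37.

119/37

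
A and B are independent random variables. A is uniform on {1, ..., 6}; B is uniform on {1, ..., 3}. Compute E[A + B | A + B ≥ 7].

Outcomes with A + B ≥ 7: (4,3), (5,2), (5,3), (6,1), (6,2), (6,3), each with probability 1/18.
E[A + B | A + B ≥ 7] = (7 + 7 + 8 + 7 + 8 + 9) / 6 = 23/3.

23/3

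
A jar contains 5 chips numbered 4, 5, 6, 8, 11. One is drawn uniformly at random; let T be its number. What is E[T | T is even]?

6

P(T is even) = 3/5.
Σ over the event: 4·1/5 + 6·1/5 + 8·1/5 = 18/5.
E[T | T is even] = (18/5) / (3/5) = 6.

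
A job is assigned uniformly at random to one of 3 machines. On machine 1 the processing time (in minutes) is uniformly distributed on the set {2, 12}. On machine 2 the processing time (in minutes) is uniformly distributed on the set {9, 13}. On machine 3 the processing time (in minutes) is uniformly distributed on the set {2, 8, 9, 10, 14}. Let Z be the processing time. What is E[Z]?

133/15

E[Z | machine 1] = (2+12)/2 = 7.
E[Z | machine 2] = (9+13)/2 = 11.
E[Z | machine 3] = (2+8+9+10+14)/5 = 43/5.
E[Z] = (1/3)·(7) + (1/3)·(11) + (1/3)·(43/5) = 133/15.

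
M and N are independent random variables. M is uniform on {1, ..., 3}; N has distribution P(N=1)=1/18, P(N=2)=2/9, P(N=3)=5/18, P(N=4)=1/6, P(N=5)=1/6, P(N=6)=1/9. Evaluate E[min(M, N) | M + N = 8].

P(M + N = 8) = 5/54.
Summing min(M,N)·P(x,y) over outcomes with M + N = 8 gives 13/54.
E[min(M, N) | M + N = 8] = (13/54) / (5/54) = 13/5.

13/5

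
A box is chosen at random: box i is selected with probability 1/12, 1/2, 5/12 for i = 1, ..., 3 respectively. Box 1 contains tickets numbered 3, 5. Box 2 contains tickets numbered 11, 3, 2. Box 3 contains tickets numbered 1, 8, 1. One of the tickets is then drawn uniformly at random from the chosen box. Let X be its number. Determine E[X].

E[X | box 1] = (3+5)/2 = 4.
E[X | box 2] = (11+3+2)/3 = 16/3.
E[X | box 3] = (1+8+1)/3 = 10/3.
By the law of total expectation,
E[X] = (1/12)·(4) + (1/2)·(16/3) + (5/12)·(10/3) = 79/18.

79/18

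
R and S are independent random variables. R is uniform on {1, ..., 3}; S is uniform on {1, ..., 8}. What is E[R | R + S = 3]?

3/2

Outcomes with R + S = 3: (1,2), (2,1), each with probability 1/24.
E[R | R + S = 3] = (1 + 2) / 2 = 3/2.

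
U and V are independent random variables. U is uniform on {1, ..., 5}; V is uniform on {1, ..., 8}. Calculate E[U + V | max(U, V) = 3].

Outcomes with max(U, V) = 3: (1,3), (2,3), (3,1), (3,2), (3,3), each with probability 1/40.
E[U + V | max(U, V) = 3] = (4 + 5 + 4 + 5 + 6) / 5 = 24/5.

24/5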